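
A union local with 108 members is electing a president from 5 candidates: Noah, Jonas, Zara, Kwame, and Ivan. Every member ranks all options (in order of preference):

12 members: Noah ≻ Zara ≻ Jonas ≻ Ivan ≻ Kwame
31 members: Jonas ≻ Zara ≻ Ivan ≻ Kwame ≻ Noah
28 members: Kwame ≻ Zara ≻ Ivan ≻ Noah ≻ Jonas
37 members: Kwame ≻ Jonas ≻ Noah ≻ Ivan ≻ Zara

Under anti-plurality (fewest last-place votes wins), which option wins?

Last-place votes: Noah 31, Jonas 28, Zara 37, Kwame 12, Ivan 0.
Ivan is ranked last by the fewest voters, so Ivan wins.

Ivan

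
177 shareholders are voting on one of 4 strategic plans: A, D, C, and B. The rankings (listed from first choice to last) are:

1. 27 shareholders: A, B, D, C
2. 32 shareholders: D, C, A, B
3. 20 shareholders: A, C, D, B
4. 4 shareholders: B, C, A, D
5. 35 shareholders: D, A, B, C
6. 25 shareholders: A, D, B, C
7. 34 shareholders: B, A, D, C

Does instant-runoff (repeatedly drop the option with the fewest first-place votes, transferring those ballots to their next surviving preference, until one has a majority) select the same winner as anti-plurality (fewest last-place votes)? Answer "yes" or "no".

yes

Instant-runoff — R1 A 72, D 67, C 0, B 38 (C out); R2 A 72, D 67, B 38 (B out); R3 A 110, D 67 (A winner). Winner: A.
Anti-plurality — last-place votes: A 0, D 4, C 121, B 52. Winner: A.
The two methods agree.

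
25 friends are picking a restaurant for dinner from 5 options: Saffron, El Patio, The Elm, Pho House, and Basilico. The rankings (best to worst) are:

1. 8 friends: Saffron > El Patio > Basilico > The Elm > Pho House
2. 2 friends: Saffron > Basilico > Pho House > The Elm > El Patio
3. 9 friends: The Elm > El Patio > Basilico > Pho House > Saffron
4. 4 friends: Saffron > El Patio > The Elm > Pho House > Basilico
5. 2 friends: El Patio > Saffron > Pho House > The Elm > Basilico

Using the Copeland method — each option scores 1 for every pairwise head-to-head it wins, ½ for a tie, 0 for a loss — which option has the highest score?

Saffron: beats El Patio, The Elm, Pho House, and Basilico → score 4.
El Patio: beats The Elm, Pho House, and Basilico; loses to Saffron → score 3.
The Elm: beats Pho House and Basilico; loses to Saffron and El Patio → score 2.
Pho House: loses to Saffron, El Patio, The Elm, and Basilico → score 0.
Basilico: beats Pho House; loses to Saffron, El Patio, and The Elm → score 1.
Saffron has the best pairwise record.

Saffron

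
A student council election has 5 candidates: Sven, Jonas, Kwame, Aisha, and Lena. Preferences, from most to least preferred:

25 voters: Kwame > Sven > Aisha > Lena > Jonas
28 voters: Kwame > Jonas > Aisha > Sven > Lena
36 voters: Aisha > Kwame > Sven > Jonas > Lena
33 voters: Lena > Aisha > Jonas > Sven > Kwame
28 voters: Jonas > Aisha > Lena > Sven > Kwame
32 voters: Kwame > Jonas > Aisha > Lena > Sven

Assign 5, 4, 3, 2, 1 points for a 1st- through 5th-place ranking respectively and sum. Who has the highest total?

Sven: 25·4 + 28·2 + 36·3 + 33·2 + 28·2 + 32·1 = 418
Jonas: 25·1 + 28·4 + 36·2 + 33·3 + 28·5 + 32·4 = 576
Kwame: 25·5 + 28·5 + 36·4 + 33·1 + 28·1 + 32·5 = 630
Aisha: 25·3 + 28·3 + 36·5 + 33·4 + 28·4 + 32·3 = 679
Lena: 25·2 + 28·1 + 36·1 + 33·5 + 28·3 + 32·2 = 427
Aisha has the highest Borda score (679).

Aisha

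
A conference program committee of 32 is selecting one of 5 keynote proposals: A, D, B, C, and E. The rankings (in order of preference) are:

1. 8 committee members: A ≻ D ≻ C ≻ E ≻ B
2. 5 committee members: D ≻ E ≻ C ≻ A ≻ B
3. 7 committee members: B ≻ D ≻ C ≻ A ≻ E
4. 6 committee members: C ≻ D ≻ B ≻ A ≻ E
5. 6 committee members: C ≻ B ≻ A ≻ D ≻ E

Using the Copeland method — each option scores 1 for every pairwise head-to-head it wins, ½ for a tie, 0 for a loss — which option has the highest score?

A: beats E; loses to D, B, and C → score 1.
D: beats A, B, C, and E → score 4.
B: beats A and E; loses to D and C → score 2.
C: beats A, B, and E; loses to D → score 3.
E: loses to A, D, B, and C → score 0.
D has the best pairwise record.

D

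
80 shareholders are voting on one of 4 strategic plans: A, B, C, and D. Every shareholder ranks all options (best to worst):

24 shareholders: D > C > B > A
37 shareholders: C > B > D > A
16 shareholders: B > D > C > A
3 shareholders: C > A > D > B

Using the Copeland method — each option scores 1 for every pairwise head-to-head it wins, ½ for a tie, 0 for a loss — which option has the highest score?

A: loses to B, C, and D → score 0.
B: beats A and D; loses to C → score 2.
C: beats A and B; ties D → score 2.5.
D: beats A; ties C; loses to B → score 1.5.
C has the best pairwise record.

C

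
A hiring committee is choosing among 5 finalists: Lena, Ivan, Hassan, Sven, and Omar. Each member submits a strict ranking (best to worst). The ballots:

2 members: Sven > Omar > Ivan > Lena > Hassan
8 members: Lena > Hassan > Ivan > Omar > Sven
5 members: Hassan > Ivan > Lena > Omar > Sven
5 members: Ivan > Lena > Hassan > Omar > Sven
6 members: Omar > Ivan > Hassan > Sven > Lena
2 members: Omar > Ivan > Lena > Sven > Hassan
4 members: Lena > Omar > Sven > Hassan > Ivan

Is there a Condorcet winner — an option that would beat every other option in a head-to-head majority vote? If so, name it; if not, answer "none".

none

Checking pairwise contests:
Ivan beats Lena 20–12.
Hassan beats Ivan 17–15.
Lena beats Hassan 21–11.
Lena beats Sven 24–8.
Lena beats Omar 22–10.
Every option loses at least one head-to-head, so there is no Condorcet winner.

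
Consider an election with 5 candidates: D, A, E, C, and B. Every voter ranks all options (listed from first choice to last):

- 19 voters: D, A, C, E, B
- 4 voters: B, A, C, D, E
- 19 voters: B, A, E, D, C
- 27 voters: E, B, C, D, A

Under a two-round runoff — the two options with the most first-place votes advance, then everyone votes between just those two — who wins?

Round 1 first-place votes: D 19, A 0, E 27, C 0, B 23.
E and B advance.
Runoff: E is preferred to B by 46 voters; B by 23.
E wins the runoff.

E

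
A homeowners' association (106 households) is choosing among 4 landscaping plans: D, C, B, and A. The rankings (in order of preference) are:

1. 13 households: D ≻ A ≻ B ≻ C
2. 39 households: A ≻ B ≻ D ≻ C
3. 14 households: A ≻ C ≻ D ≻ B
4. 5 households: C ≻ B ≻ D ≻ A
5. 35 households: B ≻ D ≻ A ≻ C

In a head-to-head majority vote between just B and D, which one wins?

B

Voters preferring B to D: 79; preferring D to B: 27.
B wins the head-to-head.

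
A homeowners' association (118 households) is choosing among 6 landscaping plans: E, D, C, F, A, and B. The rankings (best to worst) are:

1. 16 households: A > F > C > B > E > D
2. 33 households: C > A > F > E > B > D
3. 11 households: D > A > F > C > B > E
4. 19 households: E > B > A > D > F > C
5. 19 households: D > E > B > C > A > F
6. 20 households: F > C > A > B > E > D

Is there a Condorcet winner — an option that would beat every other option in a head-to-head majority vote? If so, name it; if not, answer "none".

Checking pairwise contests:
C beats E 80–38.
E beats D 88–30.
F beats C 66–52.
A beats F 98–20.
C beats A 72–46.
E beats B 71–47.
Every option loses at least one head-to-head, so there is no Condorcet winner.

none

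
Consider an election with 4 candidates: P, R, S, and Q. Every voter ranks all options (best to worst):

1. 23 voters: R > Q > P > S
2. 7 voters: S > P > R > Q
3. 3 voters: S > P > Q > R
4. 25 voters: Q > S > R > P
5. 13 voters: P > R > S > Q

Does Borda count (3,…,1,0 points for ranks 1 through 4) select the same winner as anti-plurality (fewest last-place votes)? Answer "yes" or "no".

Borda — scores: P 82, R 127, S 93, Q 124. Winner: R.
Anti-plurality — last-place votes: P 25, R 3, S 23, Q 20. Winner: R.
The two methods agree.

yes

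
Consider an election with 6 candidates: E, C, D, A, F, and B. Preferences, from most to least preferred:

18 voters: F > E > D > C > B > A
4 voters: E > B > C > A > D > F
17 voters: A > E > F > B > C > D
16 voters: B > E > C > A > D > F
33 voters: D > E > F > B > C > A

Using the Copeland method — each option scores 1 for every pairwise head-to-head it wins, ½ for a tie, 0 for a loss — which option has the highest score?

E

E: beats C, D, A, F, and B → score 5.
C: beats A; loses to E, D, F, and B → score 1.
D: beats C, A, F, and B; loses to E → score 4.
A: loses to E, C, D, F, and B → score 0.
F: beats C, A, and B; loses to E and D → score 3.
B: beats C and A; loses to E, D, and F → score 2.
E has the best pairwise record.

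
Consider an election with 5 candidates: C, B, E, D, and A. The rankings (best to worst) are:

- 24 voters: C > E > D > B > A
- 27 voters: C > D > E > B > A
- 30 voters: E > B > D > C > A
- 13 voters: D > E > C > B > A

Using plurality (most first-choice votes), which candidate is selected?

First-place votes: C 51, B 0, E 30, D 13, A 0.
C has the most first-place votes.

C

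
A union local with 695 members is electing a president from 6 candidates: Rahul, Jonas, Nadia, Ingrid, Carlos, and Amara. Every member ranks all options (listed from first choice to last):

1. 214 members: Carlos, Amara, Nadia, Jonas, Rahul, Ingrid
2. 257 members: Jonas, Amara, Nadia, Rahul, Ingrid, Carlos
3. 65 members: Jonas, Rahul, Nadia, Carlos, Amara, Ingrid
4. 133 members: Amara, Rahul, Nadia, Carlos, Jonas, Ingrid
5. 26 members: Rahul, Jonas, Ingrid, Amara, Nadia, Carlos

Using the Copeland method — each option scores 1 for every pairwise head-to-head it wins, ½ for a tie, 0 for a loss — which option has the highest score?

Jonas

Rahul: beats Ingrid and Carlos; loses to Jonas, Nadia, and Amara → score 2.
Jonas: beats Rahul, Nadia, Ingrid, Carlos, and Amara → score 5.
Nadia: beats Rahul, Ingrid, and Carlos; loses to Jonas and Amara → score 3.
Ingrid: loses to Rahul, Jonas, Nadia, Carlos, and Amara → score 0.
Carlos: beats Ingrid; loses to Rahul, Jonas, Nadia, and Amara → score 1.
Amara: beats Rahul, Nadia, Ingrid, and Carlos; loses to Jonas → score 4.
Jonas has the best pairwise record.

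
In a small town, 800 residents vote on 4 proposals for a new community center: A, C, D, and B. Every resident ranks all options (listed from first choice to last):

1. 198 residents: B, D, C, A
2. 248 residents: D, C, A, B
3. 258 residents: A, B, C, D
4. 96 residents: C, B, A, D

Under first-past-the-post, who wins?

First-place votes: A 258, C 96, D 248, B 198.
A has the most first-place votes.

A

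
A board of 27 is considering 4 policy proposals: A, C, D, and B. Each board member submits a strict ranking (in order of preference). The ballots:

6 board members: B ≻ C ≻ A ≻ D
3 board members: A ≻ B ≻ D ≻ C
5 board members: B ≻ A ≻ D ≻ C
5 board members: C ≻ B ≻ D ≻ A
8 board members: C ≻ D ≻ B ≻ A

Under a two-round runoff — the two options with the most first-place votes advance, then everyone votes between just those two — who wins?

B

Round 1 first-place votes: A 3, C 13, D 0, B 11.
C and B advance.
Runoff: C is preferred to B by 13 voters; B by 14.
B wins the runoff.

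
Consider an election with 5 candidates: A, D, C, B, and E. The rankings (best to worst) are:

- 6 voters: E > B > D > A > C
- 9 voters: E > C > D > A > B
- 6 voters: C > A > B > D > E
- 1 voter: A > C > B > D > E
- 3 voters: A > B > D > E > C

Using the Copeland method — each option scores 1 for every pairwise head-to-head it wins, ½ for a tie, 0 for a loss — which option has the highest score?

A: beats B; loses to D, C, and E → score 1.
D: beats A; loses to C, B, and E → score 1.
C: beats A, D, and B; loses to E → score 3.
B: beats D; loses to A, C, and E → score 1.
E: beats A, D, C, and B → score 4.
E has the best pairwise record.

E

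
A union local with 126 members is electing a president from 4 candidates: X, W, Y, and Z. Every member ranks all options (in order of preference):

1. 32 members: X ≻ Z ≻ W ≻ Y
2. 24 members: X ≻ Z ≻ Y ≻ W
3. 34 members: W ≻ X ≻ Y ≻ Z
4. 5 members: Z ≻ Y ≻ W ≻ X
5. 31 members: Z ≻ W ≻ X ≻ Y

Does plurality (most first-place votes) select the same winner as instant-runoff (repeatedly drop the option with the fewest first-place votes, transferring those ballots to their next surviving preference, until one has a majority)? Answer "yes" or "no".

Plurality — first-place votes: X 56, W 34, Y 0, Z 36. Winner: X.
Instant-runoff — R1 X 56, W 34, Y 0, Z 36 (Y out); R2 X 56, W 34, Z 36 (W out); R3 X 90, Z 36 (X winner). Winner: X.
The two methods agree.

yes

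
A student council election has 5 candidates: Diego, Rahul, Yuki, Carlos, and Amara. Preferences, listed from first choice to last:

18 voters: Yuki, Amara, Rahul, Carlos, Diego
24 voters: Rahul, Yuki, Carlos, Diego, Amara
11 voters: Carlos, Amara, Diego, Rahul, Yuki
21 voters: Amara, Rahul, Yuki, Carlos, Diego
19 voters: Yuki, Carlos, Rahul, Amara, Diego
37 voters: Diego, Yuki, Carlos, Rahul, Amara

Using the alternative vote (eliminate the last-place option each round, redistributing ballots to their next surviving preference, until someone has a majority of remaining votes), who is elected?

Round 1: Diego 37, Rahul 24, Yuki 37, Carlos 11, Amara 21. Eliminate Carlos.
Round 2: Diego 37, Rahul 24, Yuki 37, Amara 32. Eliminate Rahul.
Round 3: Diego 37, Yuki 61, Amara 32. Eliminate Amara.
Round 4: Diego 48, Yuki 82. Yuki has a majority.

Yuki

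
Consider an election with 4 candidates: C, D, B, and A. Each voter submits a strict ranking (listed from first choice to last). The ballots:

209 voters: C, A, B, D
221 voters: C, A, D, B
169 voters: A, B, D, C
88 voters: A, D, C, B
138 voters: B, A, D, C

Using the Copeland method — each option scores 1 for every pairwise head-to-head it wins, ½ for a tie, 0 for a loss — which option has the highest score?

C

C: beats D, B, and A → score 3.
D: loses to C, B, and A → score 0.
B: beats D; loses to C and A → score 1.
A: beats D and B; loses to C → score 2.
C has the best pairwise record.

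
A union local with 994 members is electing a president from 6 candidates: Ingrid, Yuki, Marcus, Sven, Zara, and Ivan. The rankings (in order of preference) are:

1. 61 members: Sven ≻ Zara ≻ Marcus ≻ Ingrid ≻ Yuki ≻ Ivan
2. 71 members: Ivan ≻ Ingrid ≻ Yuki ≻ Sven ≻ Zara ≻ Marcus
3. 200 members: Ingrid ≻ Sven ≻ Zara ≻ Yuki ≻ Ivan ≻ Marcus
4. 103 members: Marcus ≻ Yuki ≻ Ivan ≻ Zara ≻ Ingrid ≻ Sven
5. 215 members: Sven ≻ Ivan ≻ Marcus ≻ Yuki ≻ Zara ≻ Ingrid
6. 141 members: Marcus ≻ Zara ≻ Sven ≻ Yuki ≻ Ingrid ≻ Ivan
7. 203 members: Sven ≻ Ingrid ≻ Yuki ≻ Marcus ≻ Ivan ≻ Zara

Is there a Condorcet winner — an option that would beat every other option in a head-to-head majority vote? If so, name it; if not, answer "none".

Sven vs Ingrid: 620–374 for Sven.
Sven vs Yuki: 820–174 for Sven.
Sven vs Marcus: 750–244 for Sven.
Sven vs Zara: 750–244 for Sven.
Sven vs Ivan: 820–174 for Sven.
Sven beats every other option head-to-head.

Sven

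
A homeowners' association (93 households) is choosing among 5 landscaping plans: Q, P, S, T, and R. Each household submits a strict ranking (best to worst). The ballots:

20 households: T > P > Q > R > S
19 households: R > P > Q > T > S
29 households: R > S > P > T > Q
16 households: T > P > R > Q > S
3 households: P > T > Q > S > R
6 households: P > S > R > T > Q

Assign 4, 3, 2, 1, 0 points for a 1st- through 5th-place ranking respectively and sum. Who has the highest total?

Q: 20·2 + 19·2 + 29·0 + 16·1 + 3·2 + 6·0 = 100
P: 20·3 + 19·3 + 29·2 + 16·3 + 3·4 + 6·4 = 259
S: 20·0 + 19·0 + 29·3 + 16·0 + 3·1 + 6·3 = 108
T: 20·4 + 19·1 + 29·1 + 16·4 + 3·3 + 6·1 = 207
R: 20·1 + 19·4 + 29·4 + 16·2 + 3·0 + 6·2 = 256
P has the highest Borda score (259).

P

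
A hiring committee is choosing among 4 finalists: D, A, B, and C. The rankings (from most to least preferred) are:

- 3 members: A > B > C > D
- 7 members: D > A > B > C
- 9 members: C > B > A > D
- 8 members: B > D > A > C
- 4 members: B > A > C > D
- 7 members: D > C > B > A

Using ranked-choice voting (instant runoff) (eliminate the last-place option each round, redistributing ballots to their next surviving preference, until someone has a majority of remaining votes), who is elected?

B

Round 1: D 14, A 3, B 12, C 9. Eliminate A.
Round 2: D 14, B 15, C 9. Eliminate C.
Round 3: D 14, B 24. B has a majority.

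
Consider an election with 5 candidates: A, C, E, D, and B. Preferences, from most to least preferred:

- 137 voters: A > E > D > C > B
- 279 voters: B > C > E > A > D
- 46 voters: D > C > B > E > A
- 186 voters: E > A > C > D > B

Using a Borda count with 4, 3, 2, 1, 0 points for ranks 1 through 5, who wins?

E

A: 137·4 + 279·1 + 46·0 + 186·3 = 1385
C: 137·1 + 279·3 + 46·3 + 186·2 = 1484
E: 137·3 + 279·2 + 46·1 + 186·4 = 1759
D: 137·2 + 279·0 + 46·4 + 186·1 = 644
B: 137·0 + 279·4 + 46·2 + 186·0 = 1208
E has the highest Borda score (1759).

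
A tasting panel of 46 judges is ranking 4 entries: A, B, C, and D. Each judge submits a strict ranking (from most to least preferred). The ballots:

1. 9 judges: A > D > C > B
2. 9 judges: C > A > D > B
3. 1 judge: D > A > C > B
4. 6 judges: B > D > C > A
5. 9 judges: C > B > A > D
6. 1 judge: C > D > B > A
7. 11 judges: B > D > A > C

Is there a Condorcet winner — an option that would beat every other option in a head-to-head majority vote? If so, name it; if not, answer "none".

none

Checking pairwise contests:
B beats A 27–19.
C beats B 29–17.
D beats C 27–19.
A beats D 27–19.
Every option loses at least one head-to-head, so there is no Condorcet winner.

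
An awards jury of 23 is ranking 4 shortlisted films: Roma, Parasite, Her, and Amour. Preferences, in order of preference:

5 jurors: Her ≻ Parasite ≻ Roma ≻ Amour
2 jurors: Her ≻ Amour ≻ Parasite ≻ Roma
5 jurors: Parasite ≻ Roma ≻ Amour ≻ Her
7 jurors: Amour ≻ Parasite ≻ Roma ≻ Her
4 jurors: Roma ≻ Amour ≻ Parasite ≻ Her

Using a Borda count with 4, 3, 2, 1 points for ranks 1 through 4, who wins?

Parasite

Roma: 5·2 + 2·1 + 5·3 + 7·2 + 4·4 = 57
Parasite: 5·3 + 2·2 + 5·4 + 7·3 + 4·2 = 68
Her: 5·4 + 2·4 + 5·1 + 7·1 + 4·1 = 44
Amour: 5·1 + 2·3 + 5·2 + 7·4 + 4·3 = 61
Parasite has the highest Borda score (68).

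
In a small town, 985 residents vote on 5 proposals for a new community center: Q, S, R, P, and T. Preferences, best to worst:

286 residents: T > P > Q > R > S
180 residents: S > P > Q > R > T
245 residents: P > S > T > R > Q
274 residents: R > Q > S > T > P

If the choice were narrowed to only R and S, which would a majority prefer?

R

Voters preferring R to S: 560; preferring S to R: 425.
R wins the head-to-head.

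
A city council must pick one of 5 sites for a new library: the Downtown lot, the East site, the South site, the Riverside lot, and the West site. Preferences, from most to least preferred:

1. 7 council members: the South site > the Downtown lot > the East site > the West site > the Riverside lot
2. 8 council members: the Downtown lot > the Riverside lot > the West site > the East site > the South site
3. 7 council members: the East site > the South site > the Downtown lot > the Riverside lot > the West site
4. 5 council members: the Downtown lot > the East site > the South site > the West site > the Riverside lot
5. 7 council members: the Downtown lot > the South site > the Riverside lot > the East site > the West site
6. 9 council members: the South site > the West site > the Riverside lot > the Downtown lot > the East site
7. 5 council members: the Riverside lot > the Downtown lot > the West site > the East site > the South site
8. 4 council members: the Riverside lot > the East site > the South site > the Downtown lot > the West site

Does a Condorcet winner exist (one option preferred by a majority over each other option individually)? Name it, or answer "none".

none

Checking pairwise contests:
the South site beats the Downtown lot 27–25.
the Downtown lot beats the East site 41–11.
the East site beats the South site 29–23.
the Downtown lot beats the Riverside lot 34–18.
the Downtown lot beats the West site 43–9.
Every option loses at least one head-to-head, so there is no Condorcet winner.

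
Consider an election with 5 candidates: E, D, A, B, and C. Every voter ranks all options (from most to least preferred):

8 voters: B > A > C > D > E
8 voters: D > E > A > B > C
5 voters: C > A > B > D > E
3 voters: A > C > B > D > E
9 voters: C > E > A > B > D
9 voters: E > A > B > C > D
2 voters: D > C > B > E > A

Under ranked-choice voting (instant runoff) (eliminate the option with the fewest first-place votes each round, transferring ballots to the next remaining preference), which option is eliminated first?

A

Round 1: E 9, D 10, A 3, B 8, C 14. Eliminate A.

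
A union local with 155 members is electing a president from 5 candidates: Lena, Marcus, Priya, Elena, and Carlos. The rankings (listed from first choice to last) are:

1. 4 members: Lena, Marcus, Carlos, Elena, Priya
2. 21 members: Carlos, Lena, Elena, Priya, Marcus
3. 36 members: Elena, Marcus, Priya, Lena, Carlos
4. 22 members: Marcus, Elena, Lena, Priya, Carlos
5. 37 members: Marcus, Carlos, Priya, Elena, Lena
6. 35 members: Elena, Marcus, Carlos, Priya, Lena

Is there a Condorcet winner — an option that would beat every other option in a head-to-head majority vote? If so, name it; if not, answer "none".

Elena

Elena vs Lena: 130–25 for Elena.
Elena vs Marcus: 92–63 for Elena.
Elena vs Priya: 118–37 for Elena.
Elena vs Carlos: 93–62 for Elena.
Elena beats every other option head-to-head.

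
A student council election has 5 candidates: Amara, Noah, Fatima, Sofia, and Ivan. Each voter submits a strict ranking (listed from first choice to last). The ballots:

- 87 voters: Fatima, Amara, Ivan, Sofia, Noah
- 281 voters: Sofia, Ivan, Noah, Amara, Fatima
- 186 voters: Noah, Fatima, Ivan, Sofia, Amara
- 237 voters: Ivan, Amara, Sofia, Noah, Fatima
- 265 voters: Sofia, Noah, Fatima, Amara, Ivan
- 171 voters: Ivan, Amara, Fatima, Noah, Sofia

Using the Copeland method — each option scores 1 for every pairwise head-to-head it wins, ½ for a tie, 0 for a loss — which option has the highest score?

Amara: beats Fatima; loses to Noah, Sofia, and Ivan → score 1.
Noah: beats Amara and Fatima; loses to Sofia and Ivan → score 2.
Fatima: loses to Amara, Noah, Sofia, and Ivan → score 0.
Sofia: beats Amara, Noah, and Fatima; loses to Ivan → score 3.
Ivan: beats Amara, Noah, Fatima, and Sofia → score 4.
Ivan has the best pairwise record.

Ivan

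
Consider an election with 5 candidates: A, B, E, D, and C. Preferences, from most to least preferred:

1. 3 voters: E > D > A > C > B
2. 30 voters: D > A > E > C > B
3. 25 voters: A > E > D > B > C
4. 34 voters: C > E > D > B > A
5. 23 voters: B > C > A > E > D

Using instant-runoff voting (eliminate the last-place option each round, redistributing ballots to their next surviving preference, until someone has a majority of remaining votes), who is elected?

Round 1: A 25, B 23, E 3, D 30, C 34. Eliminate E.
Round 2: A 25, B 23, D 33, C 34. Eliminate B.
Round 3: A 25, D 33, C 57. Eliminate A.
Round 4: D 58, C 57. D has a majority.

D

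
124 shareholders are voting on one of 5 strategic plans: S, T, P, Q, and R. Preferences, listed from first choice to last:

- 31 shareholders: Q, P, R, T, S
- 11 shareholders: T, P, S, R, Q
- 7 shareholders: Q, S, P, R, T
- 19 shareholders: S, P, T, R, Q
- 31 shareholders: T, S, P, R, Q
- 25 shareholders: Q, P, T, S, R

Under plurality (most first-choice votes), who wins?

First-place votes: S 19, T 42, P 0, Q 63, R 0.
Q has the most first-place votes.

Q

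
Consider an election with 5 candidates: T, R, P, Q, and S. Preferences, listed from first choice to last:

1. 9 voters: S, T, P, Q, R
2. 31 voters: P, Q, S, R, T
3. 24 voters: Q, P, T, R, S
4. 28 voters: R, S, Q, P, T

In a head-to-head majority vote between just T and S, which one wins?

S

Voters preferring T to S: 24; preferring S to T: 68.
S wins the head-to-head.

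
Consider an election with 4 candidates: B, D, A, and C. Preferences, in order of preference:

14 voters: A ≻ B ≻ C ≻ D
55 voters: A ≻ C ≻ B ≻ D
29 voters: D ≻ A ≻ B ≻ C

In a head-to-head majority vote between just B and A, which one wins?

A

Voters preferring B to A: 0; preferring A to B: 98.
A wins the head-to-head.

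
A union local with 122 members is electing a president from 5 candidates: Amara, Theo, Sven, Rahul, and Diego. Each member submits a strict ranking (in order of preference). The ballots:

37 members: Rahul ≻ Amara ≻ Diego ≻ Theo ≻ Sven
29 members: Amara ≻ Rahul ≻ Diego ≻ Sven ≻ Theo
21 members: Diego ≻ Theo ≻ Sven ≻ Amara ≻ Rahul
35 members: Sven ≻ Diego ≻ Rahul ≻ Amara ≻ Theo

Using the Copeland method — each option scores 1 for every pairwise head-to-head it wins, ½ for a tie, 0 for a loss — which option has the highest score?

Amara: beats Theo, Sven, and Diego; loses to Rahul → score 3.
Theo: loses to Amara, Sven, Rahul, and Diego → score 0.
Sven: beats Theo; loses to Amara, Rahul, and Diego → score 1.
Rahul: beats Amara, Theo, Sven, and Diego → score 4.
Diego: beats Theo and Sven; loses to Amara and Rahul → score 2.
Rahul has the best pairwise record.

Rahul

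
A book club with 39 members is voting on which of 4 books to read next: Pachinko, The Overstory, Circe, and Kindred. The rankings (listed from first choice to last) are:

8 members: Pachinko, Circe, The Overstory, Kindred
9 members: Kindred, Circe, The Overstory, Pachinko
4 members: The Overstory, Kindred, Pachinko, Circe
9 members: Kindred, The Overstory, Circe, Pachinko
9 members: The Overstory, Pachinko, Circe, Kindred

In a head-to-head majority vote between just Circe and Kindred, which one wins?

Voters preferring Circe to Kindred: 17; preferring Kindred to Circe: 22.
Kindred wins the head-to-head.

Kindred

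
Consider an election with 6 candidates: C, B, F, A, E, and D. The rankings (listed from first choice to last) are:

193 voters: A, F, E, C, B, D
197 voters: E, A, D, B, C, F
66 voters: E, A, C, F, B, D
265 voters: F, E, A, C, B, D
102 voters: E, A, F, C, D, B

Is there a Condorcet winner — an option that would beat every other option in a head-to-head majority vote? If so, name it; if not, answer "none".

none

Checking pairwise contests:
F beats C 560–263.
C beats B 626–197.
A beats F 558–265.
E beats A 630–193.
F beats E 458–365.
C beats D 626–197.
Every option loses at least one head-to-head, so there is no Condorcet winner.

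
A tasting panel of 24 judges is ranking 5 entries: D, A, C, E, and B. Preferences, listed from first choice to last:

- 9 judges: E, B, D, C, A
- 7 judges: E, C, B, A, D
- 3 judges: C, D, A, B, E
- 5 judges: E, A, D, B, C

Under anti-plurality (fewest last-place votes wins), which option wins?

B

Last-place votes: D 7, A 9, C 5, E 3, B 0.
B is ranked last by the fewest voters, so B wins.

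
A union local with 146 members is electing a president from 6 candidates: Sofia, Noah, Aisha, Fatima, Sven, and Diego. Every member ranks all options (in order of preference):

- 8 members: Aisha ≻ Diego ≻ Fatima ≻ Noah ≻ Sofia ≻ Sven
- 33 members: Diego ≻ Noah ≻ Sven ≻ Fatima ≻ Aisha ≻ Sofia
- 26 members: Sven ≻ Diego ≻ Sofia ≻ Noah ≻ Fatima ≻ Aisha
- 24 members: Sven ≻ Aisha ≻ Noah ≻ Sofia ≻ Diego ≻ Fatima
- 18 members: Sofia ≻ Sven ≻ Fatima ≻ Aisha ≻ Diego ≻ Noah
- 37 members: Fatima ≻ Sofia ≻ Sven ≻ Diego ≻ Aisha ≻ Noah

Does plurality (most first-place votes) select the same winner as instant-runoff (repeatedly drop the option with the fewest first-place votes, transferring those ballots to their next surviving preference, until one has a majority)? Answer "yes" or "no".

yes

Plurality — first-place votes: Sofia 18, Noah 0, Aisha 8, Fatima 37, Sven 50, Diego 33. Winner: Sven.
Instant-runoff — R1 Sofia 18, Noah 0, Aisha 8, Fatima 37, Sven 50, Diego 33 (Noah out); R2 Sofia 18, Aisha 8, Fatima 37, Sven 50, Diego 33 (Aisha out); R3 Sofia 18, Fatima 37, Sven 50, Diego 41 (Sofia out); R4 Fatima 37, Sven 68, Diego 41 (Fatima out); R5 Sven 105, Diego 41 (Sven winner). Winner: Sven.
The two methods agree.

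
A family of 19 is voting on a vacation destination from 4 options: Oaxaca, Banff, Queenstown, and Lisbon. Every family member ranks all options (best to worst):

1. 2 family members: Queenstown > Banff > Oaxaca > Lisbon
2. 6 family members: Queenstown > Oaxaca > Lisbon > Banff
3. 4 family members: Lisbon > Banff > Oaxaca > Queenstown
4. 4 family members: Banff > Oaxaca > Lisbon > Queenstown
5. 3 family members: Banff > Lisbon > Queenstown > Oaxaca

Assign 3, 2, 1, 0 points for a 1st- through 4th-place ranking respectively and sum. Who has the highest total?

Oaxaca: 2·1 + 6·2 + 4·1 + 4·2 + 3·0 = 26
Banff: 2·2 + 6·0 + 4·2 + 4·3 + 3·3 = 33
Queenstown: 2·3 + 6·3 + 4·0 + 4·0 + 3·1 = 27
Lisbon: 2·0 + 6·1 + 4·3 + 4·1 + 3·2 = 28
Banff has the highest Borda score (33).

Banff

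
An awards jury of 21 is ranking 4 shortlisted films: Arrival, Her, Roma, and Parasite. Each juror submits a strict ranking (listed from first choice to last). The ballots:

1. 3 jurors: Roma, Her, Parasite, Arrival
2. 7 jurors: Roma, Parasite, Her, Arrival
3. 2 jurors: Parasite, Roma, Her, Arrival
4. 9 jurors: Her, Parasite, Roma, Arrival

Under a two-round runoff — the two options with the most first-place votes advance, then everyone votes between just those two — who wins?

Roma

Round 1 first-place votes: Arrival 0, Her 9, Roma 10, Parasite 2.
Roma and Her advance.
Runoff: Roma is preferred to Her by 12 voters; Her by 9.
Roma wins the runoff.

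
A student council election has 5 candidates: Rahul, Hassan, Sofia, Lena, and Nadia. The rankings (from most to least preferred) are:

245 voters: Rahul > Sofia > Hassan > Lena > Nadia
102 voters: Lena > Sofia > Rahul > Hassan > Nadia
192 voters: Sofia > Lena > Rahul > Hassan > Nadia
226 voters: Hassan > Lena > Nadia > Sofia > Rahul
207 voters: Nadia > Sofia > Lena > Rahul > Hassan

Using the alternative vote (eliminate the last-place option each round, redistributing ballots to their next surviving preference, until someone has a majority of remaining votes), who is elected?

Round 1: Rahul 245, Hassan 226, Sofia 192, Lena 102, Nadia 207. Eliminate Lena.
Round 2: Rahul 245, Hassan 226, Sofia 294, Nadia 207. Eliminate Nadia.
Round 3: Rahul 245, Hassan 226, Sofia 501. Sofia has a majority.

Sofia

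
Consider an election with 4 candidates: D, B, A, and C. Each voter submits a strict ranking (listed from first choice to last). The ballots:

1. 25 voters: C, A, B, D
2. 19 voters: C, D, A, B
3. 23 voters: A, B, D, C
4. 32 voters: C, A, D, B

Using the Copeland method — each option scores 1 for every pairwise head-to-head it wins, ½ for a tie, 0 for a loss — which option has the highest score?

C

D: beats B; loses to A and C → score 1.
B: loses to D, A, and C → score 0.
A: beats D and B; loses to C → score 2.
C: beats D, B, and A → score 3.
C has the best pairwise record.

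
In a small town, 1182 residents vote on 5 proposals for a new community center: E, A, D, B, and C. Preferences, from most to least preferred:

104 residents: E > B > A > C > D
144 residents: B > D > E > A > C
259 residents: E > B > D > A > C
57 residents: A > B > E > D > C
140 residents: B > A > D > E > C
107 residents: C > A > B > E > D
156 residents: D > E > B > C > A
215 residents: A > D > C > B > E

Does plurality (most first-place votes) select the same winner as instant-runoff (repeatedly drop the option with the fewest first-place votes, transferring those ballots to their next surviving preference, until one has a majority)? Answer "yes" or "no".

Plurality — first-place votes: E 363, A 272, D 156, B 284, C 107. Winner: E.
Instant-runoff — R1 E 363, A 272, D 156, B 284, C 107 (C out); R2 E 363, A 379, D 156, B 284 (D out); R3 E 519, A 379, B 284 (B out); R4 E 663, A 519 (E winner). Winner: E.
The two methods agree.

yes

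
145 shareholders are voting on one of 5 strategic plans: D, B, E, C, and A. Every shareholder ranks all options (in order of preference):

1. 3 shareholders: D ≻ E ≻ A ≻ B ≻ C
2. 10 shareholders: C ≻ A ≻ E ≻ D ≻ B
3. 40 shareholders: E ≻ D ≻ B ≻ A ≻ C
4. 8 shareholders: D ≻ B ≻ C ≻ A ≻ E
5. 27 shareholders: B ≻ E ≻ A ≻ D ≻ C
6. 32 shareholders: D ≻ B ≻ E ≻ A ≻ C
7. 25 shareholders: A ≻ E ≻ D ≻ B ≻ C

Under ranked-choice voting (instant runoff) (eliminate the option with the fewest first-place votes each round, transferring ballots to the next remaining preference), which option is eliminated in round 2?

B

Round 1: D 43, B 27, E 40, C 10, A 25. Eliminate C.
Round 2: D 43, B 27, E 40, A 35. Eliminate B.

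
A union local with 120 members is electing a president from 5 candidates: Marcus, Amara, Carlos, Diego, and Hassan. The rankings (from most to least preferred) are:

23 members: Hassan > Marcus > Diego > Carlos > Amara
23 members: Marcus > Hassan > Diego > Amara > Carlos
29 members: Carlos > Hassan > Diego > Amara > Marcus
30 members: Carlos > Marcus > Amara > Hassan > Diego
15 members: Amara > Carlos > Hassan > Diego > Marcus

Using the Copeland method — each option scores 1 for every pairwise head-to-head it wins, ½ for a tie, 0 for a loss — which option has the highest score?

Carlos

Marcus: beats Amara and Diego; loses to Carlos and Hassan → score 2.
Amara: loses to Marcus, Carlos, Diego, and Hassan → score 0.
Carlos: beats Marcus, Amara, Diego, and Hassan → score 4.
Diego: beats Amara; loses to Marcus, Carlos, and Hassan → score 1.
Hassan: beats Marcus, Amara, and Diego; loses to Carlos → score 3.
Carlos has the best pairwise record.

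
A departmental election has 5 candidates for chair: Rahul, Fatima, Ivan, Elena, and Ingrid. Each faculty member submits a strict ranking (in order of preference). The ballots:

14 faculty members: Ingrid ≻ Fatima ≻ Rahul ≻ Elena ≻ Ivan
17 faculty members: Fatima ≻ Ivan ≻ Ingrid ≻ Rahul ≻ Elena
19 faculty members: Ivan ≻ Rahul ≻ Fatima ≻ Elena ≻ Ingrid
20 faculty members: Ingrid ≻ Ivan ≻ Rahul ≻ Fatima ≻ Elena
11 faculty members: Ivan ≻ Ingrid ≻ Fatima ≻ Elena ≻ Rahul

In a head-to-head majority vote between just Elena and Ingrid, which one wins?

Ingrid

Voters preferring Elena to Ingrid: 19; preferring Ingrid to Elena: 62.
Ingrid wins the head-to-head.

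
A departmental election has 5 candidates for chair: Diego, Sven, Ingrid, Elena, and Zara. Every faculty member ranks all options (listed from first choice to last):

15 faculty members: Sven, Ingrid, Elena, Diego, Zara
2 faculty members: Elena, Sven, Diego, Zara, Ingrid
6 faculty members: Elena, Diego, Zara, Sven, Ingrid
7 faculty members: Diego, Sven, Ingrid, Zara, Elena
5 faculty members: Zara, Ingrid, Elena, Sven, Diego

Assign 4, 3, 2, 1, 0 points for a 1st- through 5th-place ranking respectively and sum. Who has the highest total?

Diego: 15·1 + 2·2 + 6·3 + 7·4 + 5·0 = 65
Sven: 15·4 + 2·3 + 6·1 + 7·3 + 5·1 = 98
Ingrid: 15·3 + 2·0 + 6·0 + 7·2 + 5·3 = 74
Elena: 15·2 + 2·4 + 6·4 + 7·0 + 5·2 = 72
Zara: 15·0 + 2·1 + 6·2 + 7·1 + 5·4 = 41
Sven has the highest Borda score (98).

Sven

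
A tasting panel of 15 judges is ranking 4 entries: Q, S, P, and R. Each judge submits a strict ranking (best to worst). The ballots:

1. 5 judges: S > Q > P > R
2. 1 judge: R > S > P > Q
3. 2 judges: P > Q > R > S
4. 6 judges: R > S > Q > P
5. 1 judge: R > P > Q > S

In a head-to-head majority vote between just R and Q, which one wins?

Voters preferring R to Q: 8; preferring Q to R: 7.
R wins the head-to-head.

R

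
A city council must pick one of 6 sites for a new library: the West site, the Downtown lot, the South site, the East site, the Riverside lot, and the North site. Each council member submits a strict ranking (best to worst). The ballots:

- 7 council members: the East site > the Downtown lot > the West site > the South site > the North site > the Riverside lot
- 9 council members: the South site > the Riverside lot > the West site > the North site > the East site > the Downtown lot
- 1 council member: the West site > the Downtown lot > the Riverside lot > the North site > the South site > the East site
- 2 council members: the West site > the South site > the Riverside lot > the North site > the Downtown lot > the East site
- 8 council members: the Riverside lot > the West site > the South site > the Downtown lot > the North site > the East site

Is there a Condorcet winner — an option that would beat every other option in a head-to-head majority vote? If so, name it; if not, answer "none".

none

Checking pairwise contests:
the Riverside lot beats the West site 17–10.
the West site beats the Downtown lot 20–7.
the West site beats the South site 18–9.
the West site beats the East site 20–7.
the South site beats the Riverside lot 18–9.
the West site beats the North site 27–0.
Every option loses at least one head-to-head, so there is no Condorcet winner.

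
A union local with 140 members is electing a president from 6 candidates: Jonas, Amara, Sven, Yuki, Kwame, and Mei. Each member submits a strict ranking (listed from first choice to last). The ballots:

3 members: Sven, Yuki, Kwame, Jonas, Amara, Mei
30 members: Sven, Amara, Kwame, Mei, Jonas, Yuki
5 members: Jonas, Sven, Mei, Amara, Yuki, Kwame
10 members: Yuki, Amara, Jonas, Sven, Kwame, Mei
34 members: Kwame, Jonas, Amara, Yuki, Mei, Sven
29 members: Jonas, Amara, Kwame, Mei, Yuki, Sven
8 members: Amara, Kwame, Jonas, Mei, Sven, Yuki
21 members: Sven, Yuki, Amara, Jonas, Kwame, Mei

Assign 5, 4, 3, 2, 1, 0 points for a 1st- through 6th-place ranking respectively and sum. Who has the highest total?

Amara

Jonas: 3·2 + 30·1 + 5·5 + 10·3 + 34·4 + 29·5 + 8·3 + 21·2 = 438
Amara: 3·1 + 30·4 + 5·2 + 10·4 + 34·3 + 29·4 + 8·5 + 21·3 = 494
Sven: 3·5 + 30·5 + 5·4 + 10·2 + 34·0 + 29·0 + 8·1 + 21·5 = 318
Yuki: 3·4 + 30·0 + 5·1 + 10·5 + 34·2 + 29·1 + 8·0 + 21·4 = 248
Kwame: 3·3 + 30·3 + 5·0 + 10·1 + 34·5 + 29·3 + 8·4 + 21·1 = 419
Mei: 3·0 + 30·2 + 5·3 + 10·0 + 34·1 + 29·2 + 8·2 + 21·0 = 183
Amara has the highest Borda score (494).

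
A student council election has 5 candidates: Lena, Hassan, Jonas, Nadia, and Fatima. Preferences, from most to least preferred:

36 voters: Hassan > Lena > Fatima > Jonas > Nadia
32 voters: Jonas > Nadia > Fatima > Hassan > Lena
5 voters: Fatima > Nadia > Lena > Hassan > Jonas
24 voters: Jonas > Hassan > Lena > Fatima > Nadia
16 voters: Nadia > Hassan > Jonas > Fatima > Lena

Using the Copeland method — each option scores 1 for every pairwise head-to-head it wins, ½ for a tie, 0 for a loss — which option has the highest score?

Hassan

Lena: beats Nadia and Fatima; loses to Hassan and Jonas → score 2.
Hassan: beats Lena, Jonas, Nadia, and Fatima → score 4.
Jonas: beats Lena, Nadia, and Fatima; loses to Hassan → score 3.
Nadia: loses to Lena, Hassan, Jonas, and Fatima → score 0.
Fatima: beats Nadia; loses to Lena, Hassan, and Jonas → score 1.
Hassan has the best pairwise record.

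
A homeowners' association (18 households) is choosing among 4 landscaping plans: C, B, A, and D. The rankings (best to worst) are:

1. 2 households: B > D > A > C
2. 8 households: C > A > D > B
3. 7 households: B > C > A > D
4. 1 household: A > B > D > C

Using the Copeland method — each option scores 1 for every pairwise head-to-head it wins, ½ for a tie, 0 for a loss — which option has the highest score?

C: beats A and D; loses to B → score 2.
B: beats C and D; ties A → score 2.5.
A: beats D; ties B; loses to C → score 1.5.
D: loses to C, B, and A → score 0.
B has the best pairwise record.

B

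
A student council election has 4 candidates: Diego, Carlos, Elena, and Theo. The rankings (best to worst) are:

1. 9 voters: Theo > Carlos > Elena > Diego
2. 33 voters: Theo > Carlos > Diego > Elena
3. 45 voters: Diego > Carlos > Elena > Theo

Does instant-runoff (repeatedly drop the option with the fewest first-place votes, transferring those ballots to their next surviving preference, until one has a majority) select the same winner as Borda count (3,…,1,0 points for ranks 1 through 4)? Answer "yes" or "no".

no

Instant-runoff — R1 Diego 45, Carlos 0, Elena 0, Theo 42 (Diego winner). Winner: Diego.
Borda — scores: Diego 168, Carlos 174, Elena 54, Theo 126. Winner: Carlos.
The two methods disagree.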